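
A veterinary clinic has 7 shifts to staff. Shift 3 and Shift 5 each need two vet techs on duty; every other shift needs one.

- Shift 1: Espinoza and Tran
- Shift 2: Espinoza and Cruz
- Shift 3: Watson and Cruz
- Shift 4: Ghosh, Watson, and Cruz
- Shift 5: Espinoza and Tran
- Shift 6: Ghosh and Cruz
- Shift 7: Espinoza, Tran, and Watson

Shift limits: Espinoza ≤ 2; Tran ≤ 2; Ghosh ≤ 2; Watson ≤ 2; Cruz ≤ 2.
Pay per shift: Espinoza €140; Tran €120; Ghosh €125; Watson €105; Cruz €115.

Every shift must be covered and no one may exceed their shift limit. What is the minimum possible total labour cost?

Shift 3 can only be covered by Watson and Cruz, so that assignment is forced.
Shift 5 can only be covered by Espinoza and Tran, so that assignment is forced.
Picking the cheapest available vet tech for each shift independently would cost €1040, but that ignores the shift limits.
An optimal schedule: Shift 1→Tran, Shift 2→Cruz, Shift 3→Watson+Cruz, Shift 4→Ghosh, Shift 5→Tran+Espinoza, Shift 6→Ghosh, Shift 7→Watson.
Total: 120 + 115 + 105 + 115 + 125 + 120 + 140 + 125 + 105 = €1070.

€1070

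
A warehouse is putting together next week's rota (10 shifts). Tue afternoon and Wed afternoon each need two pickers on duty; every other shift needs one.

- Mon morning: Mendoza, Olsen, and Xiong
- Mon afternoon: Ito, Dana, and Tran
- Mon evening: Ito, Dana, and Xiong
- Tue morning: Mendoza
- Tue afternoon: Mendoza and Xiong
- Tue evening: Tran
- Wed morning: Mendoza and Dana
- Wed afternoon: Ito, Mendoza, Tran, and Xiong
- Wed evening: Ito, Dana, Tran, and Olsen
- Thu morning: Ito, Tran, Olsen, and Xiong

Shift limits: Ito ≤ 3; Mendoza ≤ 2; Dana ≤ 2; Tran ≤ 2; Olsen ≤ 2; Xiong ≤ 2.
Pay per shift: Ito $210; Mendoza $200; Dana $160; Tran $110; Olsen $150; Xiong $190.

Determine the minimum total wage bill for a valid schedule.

Tue morning can only be covered by Mendoza, so that assignment is forced.
Tue afternoon can only be covered by Mendoza and Xiong, so that assignment is forced.
Tue evening can only be covered by Tran, so that assignment is forced.
Picking the cheapest available picker for each shift independently would cost $1800, but that ignores the shift limits.
An optimal schedule: Mon morning→Olsen, Mon afternoon→Tran, Mon evening→Dana, Tue morning→Mendoza, Tue afternoon→Xiong+Mendoza, Tue evening→Tran, Wed morning→Dana, Wed afternoon→Xiong+Ito, Wed evening→Olsen, Thu morning→Ito.
Total: 150 + 110 + 160 + 200 + 190 + 200 + 110 + 160 + 190 + 210 + 150 + 210 = $2040.

$2040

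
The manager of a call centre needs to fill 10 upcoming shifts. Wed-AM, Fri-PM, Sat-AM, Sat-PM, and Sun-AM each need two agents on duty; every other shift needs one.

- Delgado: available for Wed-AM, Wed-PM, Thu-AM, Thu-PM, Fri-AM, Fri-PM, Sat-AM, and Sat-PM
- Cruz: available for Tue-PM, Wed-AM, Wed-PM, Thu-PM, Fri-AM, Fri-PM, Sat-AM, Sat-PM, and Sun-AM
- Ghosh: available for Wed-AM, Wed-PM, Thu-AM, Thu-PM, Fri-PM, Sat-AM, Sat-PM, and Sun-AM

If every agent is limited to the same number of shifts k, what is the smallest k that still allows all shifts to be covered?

With 3 agents and 15 worker-slots to fill, someone must work at least ⌈15/3⌉ = 5 shifts, so k ≥ 5.
k = 5 works: Tue-PM→Cruz, Wed-AM→Delgado+Cruz, Wed-PM→Delgado, Thu-AM→Delgado, Thu-PM→Ghosh, Fri-AM→Delgado, Fri-PM→Delgado+Ghosh, Sat-AM→Cruz+Ghosh, Sat-PM→Cruz+Ghosh, Sun-AM→Cruz+Ghosh.
Loads: Delgado 5, Cruz 5, Ghosh 5 — all ≤ 5.

5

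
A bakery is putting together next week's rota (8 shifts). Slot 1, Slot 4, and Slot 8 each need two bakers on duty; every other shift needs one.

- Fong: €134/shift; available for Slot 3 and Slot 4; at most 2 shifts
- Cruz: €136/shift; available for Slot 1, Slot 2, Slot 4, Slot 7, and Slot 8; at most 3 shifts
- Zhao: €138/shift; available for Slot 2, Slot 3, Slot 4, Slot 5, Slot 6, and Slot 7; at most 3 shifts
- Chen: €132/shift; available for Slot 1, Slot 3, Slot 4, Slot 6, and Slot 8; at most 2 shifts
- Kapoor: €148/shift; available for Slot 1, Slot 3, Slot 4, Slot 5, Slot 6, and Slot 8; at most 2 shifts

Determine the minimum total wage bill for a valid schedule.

Picking the cheapest available baker for each shift independently would cost €1476, but that ignores the shift limits.
An optimal schedule: Slot 1→Cruz+Chen, Slot 2→Cruz, Slot 3→Fong, Slot 4→Fong+Zhao, Slot 5→Zhao, Slot 6→Zhao, Slot 7→Cruz, Slot 8→Chen+Kapoor.
Total: 136 + 132 + 136 + 134 + 134 + 138 + 138 + 138 + 136 + 132 + 148 = €1502.

€1502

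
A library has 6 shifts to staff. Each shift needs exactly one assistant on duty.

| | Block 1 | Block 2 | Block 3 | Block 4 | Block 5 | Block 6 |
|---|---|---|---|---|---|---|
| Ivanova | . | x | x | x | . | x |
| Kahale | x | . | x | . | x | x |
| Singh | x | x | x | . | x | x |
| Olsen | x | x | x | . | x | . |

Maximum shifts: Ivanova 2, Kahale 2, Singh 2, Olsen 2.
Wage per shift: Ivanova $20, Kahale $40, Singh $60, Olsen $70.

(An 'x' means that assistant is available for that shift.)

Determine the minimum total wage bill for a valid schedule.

$240

Block 4 can only be covered by Ivanova, so that assignment is forced.
Picking the cheapest available assistant for each shift independently would cost $160, but that ignores the shift limits.
An optimal schedule: Block 1→Kahale, Block 2→Ivanova, Block 3→Singh, Block 4→Ivanova, Block 5→Kahale, Block 6→Singh.
Total: 40 + 20 + 60 + 20 + 40 + 60 = $240.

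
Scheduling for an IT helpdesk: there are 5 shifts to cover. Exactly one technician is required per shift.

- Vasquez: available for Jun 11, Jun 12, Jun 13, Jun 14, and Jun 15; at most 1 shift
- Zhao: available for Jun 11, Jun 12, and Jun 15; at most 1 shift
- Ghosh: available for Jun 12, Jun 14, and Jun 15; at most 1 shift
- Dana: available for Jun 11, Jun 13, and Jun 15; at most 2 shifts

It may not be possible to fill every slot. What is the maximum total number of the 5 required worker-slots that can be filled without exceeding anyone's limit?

Total capacity across all technicians is 1+1+1+2 = 5, and 5 slots are needed, so at most 5 can be filled.
An assignment achieving 5: Jun 11→Dana, Jun 12→Zhao, Jun 13→Vasquez, Jun 14→Ghosh, Jun 15→Dana.
Loads: Vasquez 1/1, Zhao 1/1, Ghosh 1/1, Dana 2/2.

5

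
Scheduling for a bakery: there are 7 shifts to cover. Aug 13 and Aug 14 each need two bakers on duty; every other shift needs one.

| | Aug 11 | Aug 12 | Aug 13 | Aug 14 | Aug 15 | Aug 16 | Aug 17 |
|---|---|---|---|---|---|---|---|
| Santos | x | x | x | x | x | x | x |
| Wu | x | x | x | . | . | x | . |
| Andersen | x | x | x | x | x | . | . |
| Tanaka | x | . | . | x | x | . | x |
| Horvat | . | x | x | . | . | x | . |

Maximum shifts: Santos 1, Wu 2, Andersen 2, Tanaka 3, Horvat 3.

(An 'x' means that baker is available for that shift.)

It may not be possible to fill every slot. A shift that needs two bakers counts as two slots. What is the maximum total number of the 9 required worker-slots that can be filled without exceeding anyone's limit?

9

Total capacity across all bakers is 1+2+2+3+3 = 11, and 9 slots are needed, so at most 9 can be filled.
An assignment achieving 9: Aug 11→Tanaka, Aug 12→Horvat, Aug 13→Wu+Horvat, Aug 14→Andersen+Tanaka, Aug 15→Andersen, Aug 16→Wu, Aug 17→Santos.
Loads: Santos 1/1, Wu 2/2, Andersen 2/2, Tanaka 2/3, Horvat 2/3.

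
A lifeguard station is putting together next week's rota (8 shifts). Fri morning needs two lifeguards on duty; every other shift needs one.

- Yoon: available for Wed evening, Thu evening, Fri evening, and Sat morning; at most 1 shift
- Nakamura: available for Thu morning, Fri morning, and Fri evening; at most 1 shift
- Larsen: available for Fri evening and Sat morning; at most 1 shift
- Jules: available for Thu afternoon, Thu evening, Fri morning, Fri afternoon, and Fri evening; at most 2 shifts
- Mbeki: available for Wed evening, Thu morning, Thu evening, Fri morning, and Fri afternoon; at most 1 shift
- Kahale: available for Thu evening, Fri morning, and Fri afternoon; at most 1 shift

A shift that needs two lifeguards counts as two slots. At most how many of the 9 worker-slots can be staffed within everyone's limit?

Total capacity across all lifeguards is 1+1+1+2+1+1 = 7, and 9 slots are needed, so at most 7 can be filled.
An assignment achieving 7: Wed evening→Yoon, Thu morning→Nakamura, Thu afternoon→Jules, Thu evening→Mbeki, Fri morning→Kahale, Fri afternoon→Jules, Sat morning→Larsen.
Loads: Yoon 1/1, Nakamura 1/1, Larsen 1/1, Jules 2/2, Mbeki 1/1, Kahale 1/1.

7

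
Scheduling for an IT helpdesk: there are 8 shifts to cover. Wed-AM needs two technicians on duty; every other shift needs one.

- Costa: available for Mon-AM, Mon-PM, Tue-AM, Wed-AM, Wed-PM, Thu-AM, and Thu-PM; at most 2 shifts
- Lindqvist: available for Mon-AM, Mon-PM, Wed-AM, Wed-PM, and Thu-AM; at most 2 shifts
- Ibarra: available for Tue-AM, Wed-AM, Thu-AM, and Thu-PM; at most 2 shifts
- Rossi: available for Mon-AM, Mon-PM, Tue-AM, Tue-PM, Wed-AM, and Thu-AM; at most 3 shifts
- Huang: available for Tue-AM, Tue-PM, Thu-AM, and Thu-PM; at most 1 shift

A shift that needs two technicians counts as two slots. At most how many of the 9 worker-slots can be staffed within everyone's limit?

9

Total capacity across all technicians is 2+2+2+3+1 = 10, and 9 slots are needed, so at most 9 can be filled.
An assignment achieving 9: Mon-AM→Costa, Mon-PM→Lindqvist, Tue-AM→Ibarra, Tue-PM→Rossi, Wed-AM→Lindqvist+Rossi, Wed-PM→Costa, Thu-AM→Rossi, Thu-PM→Ibarra.
Loads: Costa 2/2, Lindqvist 2/2, Ibarra 2/2, Rossi 3/3, Huang 0/1.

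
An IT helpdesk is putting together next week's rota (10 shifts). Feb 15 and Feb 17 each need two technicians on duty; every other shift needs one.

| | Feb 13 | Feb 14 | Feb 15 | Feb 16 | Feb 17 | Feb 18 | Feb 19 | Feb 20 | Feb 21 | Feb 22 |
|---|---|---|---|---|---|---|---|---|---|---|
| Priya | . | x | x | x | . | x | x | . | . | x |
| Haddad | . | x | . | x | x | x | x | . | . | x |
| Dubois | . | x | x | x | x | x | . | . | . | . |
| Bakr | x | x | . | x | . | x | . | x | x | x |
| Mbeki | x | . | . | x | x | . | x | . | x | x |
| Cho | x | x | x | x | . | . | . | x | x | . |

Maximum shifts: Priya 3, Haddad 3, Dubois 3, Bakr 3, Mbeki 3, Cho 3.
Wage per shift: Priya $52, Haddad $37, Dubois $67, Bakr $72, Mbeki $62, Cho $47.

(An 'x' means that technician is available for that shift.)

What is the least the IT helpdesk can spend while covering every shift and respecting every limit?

$594

Picking the cheapest available technician for each shift independently would cost $524, but that ignores the shift limits.
An optimal schedule: Feb 13→Cho, Feb 14→Priya, Feb 15→Cho+Priya, Feb 16→Mbeki, Feb 17→Haddad+Mbeki, Feb 18→Haddad, Feb 19→Haddad, Feb 20→Cho, Feb 21→Mbeki, Feb 22→Priya.
Total: 47 + 52 + 47 + 52 + 62 + 37 + 62 + 37 + 37 + 47 + 62 + 52 = $594.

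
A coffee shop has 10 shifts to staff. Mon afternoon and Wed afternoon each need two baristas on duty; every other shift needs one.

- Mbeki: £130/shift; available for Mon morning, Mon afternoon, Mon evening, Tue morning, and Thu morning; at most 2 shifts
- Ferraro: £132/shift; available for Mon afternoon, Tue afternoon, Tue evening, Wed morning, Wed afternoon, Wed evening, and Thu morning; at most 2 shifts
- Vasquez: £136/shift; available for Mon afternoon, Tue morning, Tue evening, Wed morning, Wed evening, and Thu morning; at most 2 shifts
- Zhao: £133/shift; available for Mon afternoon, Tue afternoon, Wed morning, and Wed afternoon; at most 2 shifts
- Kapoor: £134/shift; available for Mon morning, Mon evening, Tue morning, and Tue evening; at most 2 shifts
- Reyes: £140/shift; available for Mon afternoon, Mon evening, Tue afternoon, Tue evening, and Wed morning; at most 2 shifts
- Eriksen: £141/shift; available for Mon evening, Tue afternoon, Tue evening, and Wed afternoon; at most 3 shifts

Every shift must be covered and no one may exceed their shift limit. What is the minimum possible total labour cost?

Picking the cheapest available barista for each shift independently would cost £1575, but that ignores the shift limits.
An optimal schedule: Mon morning→Mbeki, Mon afternoon→Vasquez+Reyes, Mon evening→Kapoor, Tue morning→Mbeki, Tue afternoon→Zhao, Tue evening→Kapoor, Wed morning→Reyes, Wed afternoon→Ferraro+Zhao, Wed evening→Ferraro, Thu morning→Vasquez.
Total: 130 + 136 + 140 + 134 + 130 + 133 + 134 + 140 + 132 + 133 + 132 + 136 = £1610.

£1610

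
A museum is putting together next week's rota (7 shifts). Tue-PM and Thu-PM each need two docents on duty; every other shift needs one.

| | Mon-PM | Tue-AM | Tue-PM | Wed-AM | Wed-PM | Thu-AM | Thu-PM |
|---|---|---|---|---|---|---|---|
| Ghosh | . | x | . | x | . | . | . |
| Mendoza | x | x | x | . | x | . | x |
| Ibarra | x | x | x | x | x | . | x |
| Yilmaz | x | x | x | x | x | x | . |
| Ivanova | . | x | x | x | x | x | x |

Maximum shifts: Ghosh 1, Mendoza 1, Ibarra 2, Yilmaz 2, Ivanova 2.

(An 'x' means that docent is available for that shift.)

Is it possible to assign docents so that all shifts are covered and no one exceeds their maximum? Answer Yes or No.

No

Total capacity is 1+1+2+2+2 = 8 but 9 worker-slots are needed — infeasible.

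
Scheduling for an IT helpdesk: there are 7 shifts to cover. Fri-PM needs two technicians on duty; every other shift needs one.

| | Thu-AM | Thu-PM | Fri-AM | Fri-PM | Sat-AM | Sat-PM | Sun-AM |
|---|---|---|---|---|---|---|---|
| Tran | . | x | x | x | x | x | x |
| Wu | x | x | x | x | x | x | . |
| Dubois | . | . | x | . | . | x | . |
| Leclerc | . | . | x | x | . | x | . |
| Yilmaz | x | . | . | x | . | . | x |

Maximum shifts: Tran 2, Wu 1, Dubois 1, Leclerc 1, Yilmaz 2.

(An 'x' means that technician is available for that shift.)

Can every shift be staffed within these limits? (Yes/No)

No

Total capacity is 2+1+1+1+2 = 7 but 8 worker-slots are needed — infeasible.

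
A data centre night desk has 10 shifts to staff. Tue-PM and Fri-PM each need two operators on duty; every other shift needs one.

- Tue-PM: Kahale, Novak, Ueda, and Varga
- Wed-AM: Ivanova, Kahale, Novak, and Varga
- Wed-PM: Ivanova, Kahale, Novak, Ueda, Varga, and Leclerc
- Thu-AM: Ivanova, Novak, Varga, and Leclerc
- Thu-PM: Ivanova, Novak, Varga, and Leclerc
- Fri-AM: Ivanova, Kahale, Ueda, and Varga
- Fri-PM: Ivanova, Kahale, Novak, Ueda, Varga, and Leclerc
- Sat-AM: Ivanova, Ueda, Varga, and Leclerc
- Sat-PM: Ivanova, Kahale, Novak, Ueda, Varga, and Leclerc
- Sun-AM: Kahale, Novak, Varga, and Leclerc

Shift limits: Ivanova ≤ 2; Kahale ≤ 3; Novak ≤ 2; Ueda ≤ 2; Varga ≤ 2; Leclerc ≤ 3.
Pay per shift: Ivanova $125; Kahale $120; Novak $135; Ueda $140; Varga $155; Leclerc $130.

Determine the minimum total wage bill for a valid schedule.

Picking the cheapest available operator for each shift independently would cost $1475, but that ignores the shift limits.
An optimal schedule: Tue-PM→Novak+Ueda, Wed-AM→Kahale, Wed-PM→Leclerc, Thu-AM→Ivanova, Thu-PM→Ivanova, Fri-AM→Kahale, Fri-PM→Novak+Ueda, Sat-AM→Leclerc, Sat-PM→Leclerc, Sun-AM→Kahale.
Total: 135 + 140 + 120 + 130 + 125 + 125 + 120 + 135 + 140 + 130 + 130 + 120 = $1550.

$1550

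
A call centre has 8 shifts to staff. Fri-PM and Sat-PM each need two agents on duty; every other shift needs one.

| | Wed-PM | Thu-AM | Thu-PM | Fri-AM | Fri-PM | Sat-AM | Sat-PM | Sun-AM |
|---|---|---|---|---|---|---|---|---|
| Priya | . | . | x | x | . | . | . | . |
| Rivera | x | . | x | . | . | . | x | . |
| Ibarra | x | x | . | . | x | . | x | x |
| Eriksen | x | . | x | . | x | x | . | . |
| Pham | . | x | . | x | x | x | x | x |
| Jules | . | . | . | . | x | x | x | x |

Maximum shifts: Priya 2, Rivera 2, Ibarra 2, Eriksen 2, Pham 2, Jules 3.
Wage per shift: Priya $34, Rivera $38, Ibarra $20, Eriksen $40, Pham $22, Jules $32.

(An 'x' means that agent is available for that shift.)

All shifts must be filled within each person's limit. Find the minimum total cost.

Picking the cheapest available agent for each shift independently would cost $222, but that ignores the shift limits.
An optimal schedule: Wed-PM→Ibarra, Thu-AM→Ibarra, Thu-PM→Priya, Fri-AM→Priya, Fri-PM→Pham+Jules, Sat-AM→Pham, Sat-PM→Jules+Rivera, Sun-AM→Jules.
Total: 20 + 20 + 34 + 34 + 22 + 32 + 22 + 32 + 38 + 32 = $286.

$286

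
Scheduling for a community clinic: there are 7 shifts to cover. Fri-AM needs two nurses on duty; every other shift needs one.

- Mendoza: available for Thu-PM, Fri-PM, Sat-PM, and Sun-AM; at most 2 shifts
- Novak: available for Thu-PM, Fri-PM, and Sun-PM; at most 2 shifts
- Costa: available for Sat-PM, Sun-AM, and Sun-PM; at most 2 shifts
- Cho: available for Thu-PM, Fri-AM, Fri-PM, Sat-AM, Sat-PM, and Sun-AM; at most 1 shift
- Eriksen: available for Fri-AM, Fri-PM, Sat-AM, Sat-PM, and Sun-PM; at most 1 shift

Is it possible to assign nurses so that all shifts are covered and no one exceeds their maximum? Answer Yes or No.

Total capacity is 8 and 8 slots are needed, so capacity alone doesn't rule it out.
Shifts {Fri-AM, Sat-AM} need 3 worker-slots in total, but the nurses available for any of those shifts (Cho and Eriksen) can supply at most 2 among them. So no valid schedule exists.

No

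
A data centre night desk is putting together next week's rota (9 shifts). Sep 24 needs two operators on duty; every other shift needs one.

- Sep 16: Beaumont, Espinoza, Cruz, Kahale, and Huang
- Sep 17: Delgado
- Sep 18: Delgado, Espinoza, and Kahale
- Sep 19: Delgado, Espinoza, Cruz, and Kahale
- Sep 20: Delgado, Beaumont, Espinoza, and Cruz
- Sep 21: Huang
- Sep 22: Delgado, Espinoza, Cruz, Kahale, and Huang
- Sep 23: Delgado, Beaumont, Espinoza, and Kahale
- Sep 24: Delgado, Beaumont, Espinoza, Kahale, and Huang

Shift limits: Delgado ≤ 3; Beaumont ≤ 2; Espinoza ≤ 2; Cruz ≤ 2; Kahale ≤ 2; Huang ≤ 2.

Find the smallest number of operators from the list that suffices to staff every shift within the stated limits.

5

10 slots to fill and no one can take more than 3, so at least ⌈10/3⌉ = 4 operators are needed.
Any 4 operators together have capacity at most 3+2+2+2 = 9 < 10 slots, so 4 can never suffice.
Delgado, Beaumont, Espinoza, Cruz, and Huang alone can cover everything: Sep 16→Beaumont, Sep 17→Delgado, Sep 18→Delgado, Sep 19→Delgado, Sep 20→Espinoza, Sep 21→Huang, Sep 22→Cruz, Sep 23→Beaumont, Sep 24→Espinoza+Huang.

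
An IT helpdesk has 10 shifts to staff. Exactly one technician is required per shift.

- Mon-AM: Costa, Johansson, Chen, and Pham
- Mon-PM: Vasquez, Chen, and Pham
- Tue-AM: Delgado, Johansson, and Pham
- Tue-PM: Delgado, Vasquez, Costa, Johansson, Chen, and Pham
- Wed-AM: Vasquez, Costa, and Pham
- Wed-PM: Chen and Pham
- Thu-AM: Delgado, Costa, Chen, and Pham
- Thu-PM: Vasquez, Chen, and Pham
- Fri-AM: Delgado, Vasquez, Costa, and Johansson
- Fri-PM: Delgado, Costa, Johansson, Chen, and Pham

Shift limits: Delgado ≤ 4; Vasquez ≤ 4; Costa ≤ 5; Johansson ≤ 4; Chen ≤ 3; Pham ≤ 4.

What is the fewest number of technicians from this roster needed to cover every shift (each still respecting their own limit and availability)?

3

10 slots to fill and no one can take more than 5, so at least ⌈10/5⌉ = 2 technicians are needed.
Any 2 technicians together have capacity at most 5+4 = 9 < 10 slots, so 2 can never suffice.
Delgado, Vasquez, and Chen alone can cover everything: Mon-AM→Chen, Mon-PM→Vasquez, Tue-AM→Delgado, Tue-PM→Vasquez, Wed-AM→Vasquez, Wed-PM→Chen, Thu-AM→Delgado, Thu-PM→Vasquez, Fri-AM→Delgado, Fri-PM→Delgado.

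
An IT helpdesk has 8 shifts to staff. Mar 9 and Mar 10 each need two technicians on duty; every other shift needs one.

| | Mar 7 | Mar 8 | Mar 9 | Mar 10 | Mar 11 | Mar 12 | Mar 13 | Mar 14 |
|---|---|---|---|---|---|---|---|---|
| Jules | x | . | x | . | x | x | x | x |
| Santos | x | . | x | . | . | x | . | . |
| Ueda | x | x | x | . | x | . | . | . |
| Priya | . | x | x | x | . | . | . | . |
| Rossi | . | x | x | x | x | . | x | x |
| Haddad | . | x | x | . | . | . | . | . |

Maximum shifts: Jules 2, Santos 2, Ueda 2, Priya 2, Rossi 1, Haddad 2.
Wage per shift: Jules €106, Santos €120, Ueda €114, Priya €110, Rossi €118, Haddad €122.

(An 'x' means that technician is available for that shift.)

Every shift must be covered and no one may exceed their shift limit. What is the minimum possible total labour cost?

€1140

Mar 10 can only be covered by Priya and Rossi, so that assignment is forced.
Picking the cheapest available technician for each shift independently would cost €1084, but that ignores the shift limits.
An optimal schedule: Mar 7→Santos, Mar 8→Ueda, Mar 9→Priya+Haddad, Mar 10→Priya+Rossi, Mar 11→Ueda, Mar 12→Santos, Mar 13→Jules, Mar 14→Jules.
Total: 120 + 114 + 110 + 122 + 110 + 118 + 114 + 120 + 106 + 106 = €1140.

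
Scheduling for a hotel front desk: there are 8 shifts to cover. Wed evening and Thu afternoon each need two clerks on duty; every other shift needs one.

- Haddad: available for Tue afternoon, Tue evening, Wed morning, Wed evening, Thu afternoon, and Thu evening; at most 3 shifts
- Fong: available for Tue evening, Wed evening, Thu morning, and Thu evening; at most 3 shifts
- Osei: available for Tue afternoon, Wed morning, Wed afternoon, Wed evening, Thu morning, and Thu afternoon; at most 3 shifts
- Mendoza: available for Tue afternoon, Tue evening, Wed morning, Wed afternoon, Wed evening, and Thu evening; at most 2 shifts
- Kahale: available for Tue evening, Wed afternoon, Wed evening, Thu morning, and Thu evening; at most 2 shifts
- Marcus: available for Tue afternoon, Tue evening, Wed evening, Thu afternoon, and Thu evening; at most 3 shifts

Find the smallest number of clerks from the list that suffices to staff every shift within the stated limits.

10 slots to fill and no one can take more than 3, so at least ⌈10/3⌉ = 4 clerks are needed.
Haddad, Fong, Osei, and Mendoza alone can cover everything: Tue afternoon→Haddad, Tue evening→Haddad, Wed morning→Osei, Wed afternoon→Osei, Wed evening→Fong+Mendoza, Thu morning→Fong, Thu afternoon→Haddad+Osei, Thu evening→Fong.

4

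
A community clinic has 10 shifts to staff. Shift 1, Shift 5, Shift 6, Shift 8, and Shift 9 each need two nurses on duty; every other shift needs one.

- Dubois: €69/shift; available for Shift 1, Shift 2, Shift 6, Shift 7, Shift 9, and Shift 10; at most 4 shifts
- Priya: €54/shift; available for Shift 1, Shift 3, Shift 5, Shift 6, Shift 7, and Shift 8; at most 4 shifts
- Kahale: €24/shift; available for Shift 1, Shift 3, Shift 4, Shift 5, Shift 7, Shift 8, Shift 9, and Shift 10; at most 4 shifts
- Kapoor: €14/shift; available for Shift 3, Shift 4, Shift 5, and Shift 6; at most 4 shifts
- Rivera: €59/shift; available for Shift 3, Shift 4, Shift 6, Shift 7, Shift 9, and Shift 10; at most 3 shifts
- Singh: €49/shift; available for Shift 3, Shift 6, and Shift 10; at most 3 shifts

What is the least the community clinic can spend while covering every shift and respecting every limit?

€540

Shift 2 can only be covered by Dubois, so that assignment is forced.
Shift 8 can only be covered by Priya and Kahale, so that assignment is forced.
Picking the cheapest available nurse for each shift independently would cost €485, but that ignores the shift limits.
An optimal schedule: Shift 1→Kahale+Priya, Shift 2→Dubois, Shift 3→Kapoor, Shift 4→Kapoor, Shift 5→Kapoor+Kahale, Shift 6→Kapoor+Singh, Shift 7→Priya, Shift 8→Kahale+Priya, Shift 9→Kahale+Rivera, Shift 10→Singh.
Total: 24 + 54 + 69 + 14 + 14 + 14 + 24 + 14 + 49 + 54 + 24 + 54 + 24 + 59 + 49 = €540.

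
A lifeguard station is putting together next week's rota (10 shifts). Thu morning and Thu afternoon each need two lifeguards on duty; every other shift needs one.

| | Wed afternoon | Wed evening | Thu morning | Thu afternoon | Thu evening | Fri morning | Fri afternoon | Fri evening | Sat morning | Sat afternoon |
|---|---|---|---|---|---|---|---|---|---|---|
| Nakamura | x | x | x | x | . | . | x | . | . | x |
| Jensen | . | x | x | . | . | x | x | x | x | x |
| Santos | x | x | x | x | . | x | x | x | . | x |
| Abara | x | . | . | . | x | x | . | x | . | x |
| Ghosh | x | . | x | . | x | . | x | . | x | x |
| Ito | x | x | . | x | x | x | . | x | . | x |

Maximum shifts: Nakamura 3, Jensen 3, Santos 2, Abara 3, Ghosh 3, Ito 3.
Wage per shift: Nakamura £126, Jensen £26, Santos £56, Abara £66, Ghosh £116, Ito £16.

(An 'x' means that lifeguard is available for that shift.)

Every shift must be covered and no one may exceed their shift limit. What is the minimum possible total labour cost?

£552

Picking the cheapest available lifeguard for each shift independently would cost £302, but that ignores the shift limits.
An optimal schedule: Wed afternoon→Abara, Wed evening→Ito, Thu morning→Santos+Ghosh, Thu afternoon→Ito+Santos, Thu evening→Ito, Fri morning→Jensen, Fri afternoon→Jensen, Fri evening→Abara, Sat morning→Jensen, Sat afternoon→Abara.
Total: 66 + 16 + 56 + 116 + 16 + 56 + 16 + 26 + 26 + 66 + 26 + 66 = £552.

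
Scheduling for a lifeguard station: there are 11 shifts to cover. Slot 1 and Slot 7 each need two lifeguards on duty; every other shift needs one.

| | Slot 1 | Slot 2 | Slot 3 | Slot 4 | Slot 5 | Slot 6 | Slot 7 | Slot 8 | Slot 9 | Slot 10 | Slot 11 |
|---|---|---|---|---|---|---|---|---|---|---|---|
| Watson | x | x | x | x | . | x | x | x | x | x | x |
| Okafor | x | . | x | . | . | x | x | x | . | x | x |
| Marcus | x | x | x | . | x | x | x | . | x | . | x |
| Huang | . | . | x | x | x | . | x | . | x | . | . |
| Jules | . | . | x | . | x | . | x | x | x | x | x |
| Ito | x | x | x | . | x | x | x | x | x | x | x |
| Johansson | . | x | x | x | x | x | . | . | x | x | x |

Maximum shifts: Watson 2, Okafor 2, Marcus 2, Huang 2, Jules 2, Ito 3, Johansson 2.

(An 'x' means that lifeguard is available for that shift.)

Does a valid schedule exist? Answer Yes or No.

One valid schedule: Slot 1→Marcus+Ito, Slot 2→Watson, Slot 3→Ito, Slot 4→Watson, Slot 5→Marcus, Slot 6→Okafor, Slot 7→Huang+Ito, Slot 8→Okafor, Slot 9→Huang, Slot 10→Jules, Slot 11→Jules.
Loads: Watson 2/2, Okafor 2/2, Marcus 2/2, Huang 2/2, Jules 2/2, Ito 3/3, Johansson 0/2 — all within limits.

Yes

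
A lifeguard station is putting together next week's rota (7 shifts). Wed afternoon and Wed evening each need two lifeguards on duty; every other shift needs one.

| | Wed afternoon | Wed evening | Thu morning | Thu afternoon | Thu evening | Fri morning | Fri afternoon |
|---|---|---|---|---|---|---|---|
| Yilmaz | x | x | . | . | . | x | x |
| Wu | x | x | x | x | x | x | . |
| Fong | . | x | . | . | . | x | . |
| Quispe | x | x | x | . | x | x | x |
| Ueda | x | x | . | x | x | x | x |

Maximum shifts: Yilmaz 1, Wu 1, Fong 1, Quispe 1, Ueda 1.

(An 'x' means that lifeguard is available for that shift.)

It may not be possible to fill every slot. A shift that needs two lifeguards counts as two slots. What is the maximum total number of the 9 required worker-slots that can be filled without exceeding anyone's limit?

5

Total capacity across all lifeguards is 1+1+1+1+1 = 5, and 9 slots are needed, so at most 5 can be filled.
An assignment achieving 5: Wed evening→Fong, Thu morning→Wu, Thu afternoon→Ueda, Thu evening→Quispe, Fri afternoon→Yilmaz.
Loads: Yilmaz 1/1, Wu 1/1, Fong 1/1, Quispe 1/1, Ueda 1/1.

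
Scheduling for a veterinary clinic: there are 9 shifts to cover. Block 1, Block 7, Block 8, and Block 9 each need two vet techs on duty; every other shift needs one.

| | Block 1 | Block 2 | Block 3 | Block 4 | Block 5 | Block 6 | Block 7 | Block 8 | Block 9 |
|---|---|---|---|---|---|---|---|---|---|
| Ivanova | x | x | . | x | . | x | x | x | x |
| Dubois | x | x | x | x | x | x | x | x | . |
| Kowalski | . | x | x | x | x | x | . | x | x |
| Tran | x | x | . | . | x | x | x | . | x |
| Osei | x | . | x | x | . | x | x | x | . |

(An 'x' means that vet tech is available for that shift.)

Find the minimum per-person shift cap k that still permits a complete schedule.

With 5 vet techs and 13 worker-slots to fill, someone must work at least ⌈13/5⌉ = 3 shifts, so k ≥ 3.
k = 3 works: Block 1→Tran+Osei, Block 2→Ivanova, Block 3→Dubois, Block 4→Ivanova, Block 5→Dubois, Block 6→Dubois, Block 7→Tran+Osei, Block 8→Kowalski+Osei, Block 9→Ivanova+Kowalski.
Loads: Ivanova 3, Dubois 3, Kowalski 2, Tran 2, Osei 3 — all ≤ 3.

3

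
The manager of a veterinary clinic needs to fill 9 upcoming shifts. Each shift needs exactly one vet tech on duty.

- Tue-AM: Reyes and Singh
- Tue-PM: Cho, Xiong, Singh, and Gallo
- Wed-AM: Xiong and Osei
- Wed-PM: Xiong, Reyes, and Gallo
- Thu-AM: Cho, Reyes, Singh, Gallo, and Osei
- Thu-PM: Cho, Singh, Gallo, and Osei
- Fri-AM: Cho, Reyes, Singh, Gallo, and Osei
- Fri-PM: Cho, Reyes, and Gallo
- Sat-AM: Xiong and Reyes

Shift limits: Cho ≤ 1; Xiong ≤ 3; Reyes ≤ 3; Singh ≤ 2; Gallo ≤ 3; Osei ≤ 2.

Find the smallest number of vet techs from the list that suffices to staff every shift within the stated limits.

9 slots to fill and no one can take more than 3, so at least ⌈9/3⌉ = 3 vet techs are needed.
Xiong, Reyes, and Gallo alone can cover everything: Tue-AM→Reyes, Tue-PM→Xiong, Wed-AM→Xiong, Wed-PM→Gallo, Thu-AM→Reyes, Thu-PM→Gallo, Fri-AM→Reyes, Fri-PM→Gallo, Sat-AM→Xiong.

3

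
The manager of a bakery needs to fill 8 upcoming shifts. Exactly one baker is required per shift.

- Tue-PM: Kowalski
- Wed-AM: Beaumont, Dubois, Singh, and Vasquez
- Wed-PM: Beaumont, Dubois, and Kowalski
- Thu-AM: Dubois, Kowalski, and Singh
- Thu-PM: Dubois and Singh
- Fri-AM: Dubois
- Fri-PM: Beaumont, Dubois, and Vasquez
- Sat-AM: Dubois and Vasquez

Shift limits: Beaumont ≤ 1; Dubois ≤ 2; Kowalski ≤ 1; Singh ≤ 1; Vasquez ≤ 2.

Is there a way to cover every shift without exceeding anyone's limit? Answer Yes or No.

Total capacity is 1+2+1+1+2 = 7 but 8 worker-slots are needed — infeasible.

No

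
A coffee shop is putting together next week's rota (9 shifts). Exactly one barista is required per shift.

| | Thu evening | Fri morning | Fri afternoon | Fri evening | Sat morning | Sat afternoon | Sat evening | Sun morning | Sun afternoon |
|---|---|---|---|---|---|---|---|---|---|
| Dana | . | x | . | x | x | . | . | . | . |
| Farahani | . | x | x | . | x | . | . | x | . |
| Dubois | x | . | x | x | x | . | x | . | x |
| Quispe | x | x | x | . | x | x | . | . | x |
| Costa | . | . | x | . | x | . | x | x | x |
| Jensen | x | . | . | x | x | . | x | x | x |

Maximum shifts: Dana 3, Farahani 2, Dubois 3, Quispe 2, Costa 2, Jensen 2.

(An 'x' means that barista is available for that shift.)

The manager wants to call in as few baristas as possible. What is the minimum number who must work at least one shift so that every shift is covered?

4

9 slots to fill and no one can take more than 3, so at least ⌈9/3⌉ = 3 baristas are needed.
Any 3 baristas together have capacity at most 3+3+2 = 8 < 9 slots, so 3 can never suffice.
Dana, Farahani, Dubois, and Quispe alone can cover everything: Thu evening→Dubois, Fri morning→Dana, Fri afternoon→Farahani, Fri evening→Dana, Sat morning→Dana, Sat afternoon→Quispe, Sat evening→Dubois, Sun morning→Farahani, Sun afternoon→Dubois.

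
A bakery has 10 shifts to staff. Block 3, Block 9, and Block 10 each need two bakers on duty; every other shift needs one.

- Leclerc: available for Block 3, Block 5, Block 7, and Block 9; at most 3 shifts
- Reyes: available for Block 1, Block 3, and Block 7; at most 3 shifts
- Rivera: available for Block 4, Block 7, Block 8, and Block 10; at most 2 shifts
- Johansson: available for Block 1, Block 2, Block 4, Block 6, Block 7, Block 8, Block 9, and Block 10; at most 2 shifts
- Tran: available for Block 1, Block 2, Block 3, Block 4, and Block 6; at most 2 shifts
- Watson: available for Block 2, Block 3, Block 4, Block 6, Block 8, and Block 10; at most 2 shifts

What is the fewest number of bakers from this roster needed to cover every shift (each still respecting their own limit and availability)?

6

13 slots to fill and no one can take more than 3, so at least ⌈13/3⌉ = 5 bakers are needed.
Any 5 bakers together have capacity at most 3+3+2+2+2 = 12 < 13 slots, so 5 can never suffice.
Leclerc, Reyes, Rivera, Johansson, Tran, and Watson alone can cover everything: Block 1→Reyes, Block 2→Johansson, Block 3→Reyes+Watson, Block 4→Tran, Block 5→Leclerc, Block 6→Tran, Block 7→Leclerc, Block 8→Rivera, Block 9→Leclerc+Johansson, Block 10→Rivera+Watson.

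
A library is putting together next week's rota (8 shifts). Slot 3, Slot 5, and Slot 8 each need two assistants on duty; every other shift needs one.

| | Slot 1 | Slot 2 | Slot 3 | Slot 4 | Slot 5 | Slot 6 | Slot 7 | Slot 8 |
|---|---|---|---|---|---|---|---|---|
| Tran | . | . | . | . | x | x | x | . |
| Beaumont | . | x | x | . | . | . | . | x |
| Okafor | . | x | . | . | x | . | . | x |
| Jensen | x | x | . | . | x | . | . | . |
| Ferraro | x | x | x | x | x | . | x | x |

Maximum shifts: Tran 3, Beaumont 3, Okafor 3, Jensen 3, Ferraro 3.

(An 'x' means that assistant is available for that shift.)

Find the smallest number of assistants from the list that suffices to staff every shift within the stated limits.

11 slots to fill and no one can take more than 3, so at least ⌈11/3⌉ = 4 assistants are needed.
Tran, Beaumont, Okafor, and Ferraro alone can cover everything: Slot 1→Ferraro, Slot 2→Beaumont, Slot 3→Beaumont+Ferraro, Slot 4→Ferraro, Slot 5→Tran+Okafor, Slot 6→Tran, Slot 7→Tran, Slot 8→Beaumont+Okafor.

4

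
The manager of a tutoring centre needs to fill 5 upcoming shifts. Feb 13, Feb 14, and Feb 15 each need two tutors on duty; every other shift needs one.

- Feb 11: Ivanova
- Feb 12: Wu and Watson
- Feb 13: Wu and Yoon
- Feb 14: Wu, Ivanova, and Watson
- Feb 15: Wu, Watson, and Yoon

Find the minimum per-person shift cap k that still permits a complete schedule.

With 4 tutors and 8 worker-slots to fill, someone must work at least ⌈8/4⌉ = 2 shifts, so k ≥ 2.
k = 2 works: Feb 11→Ivanova, Feb 12→Wu, Feb 13→Wu+Yoon, Feb 14→Ivanova+Watson, Feb 15→Watson+Yoon.
Loads: Wu 2, Ivanova 2, Watson 2, Yoon 2 — all ≤ 2.

2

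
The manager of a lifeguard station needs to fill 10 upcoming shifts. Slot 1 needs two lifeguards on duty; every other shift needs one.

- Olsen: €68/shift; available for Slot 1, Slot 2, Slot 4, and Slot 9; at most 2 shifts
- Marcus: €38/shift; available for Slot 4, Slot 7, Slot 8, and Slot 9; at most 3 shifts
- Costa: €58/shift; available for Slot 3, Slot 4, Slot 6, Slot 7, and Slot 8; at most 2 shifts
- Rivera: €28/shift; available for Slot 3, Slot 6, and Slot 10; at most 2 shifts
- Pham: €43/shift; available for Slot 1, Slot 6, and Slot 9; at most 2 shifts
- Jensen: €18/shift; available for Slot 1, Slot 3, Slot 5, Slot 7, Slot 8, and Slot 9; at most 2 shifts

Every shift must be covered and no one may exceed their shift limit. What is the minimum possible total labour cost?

€418

Slot 2 can only be covered by Olsen, so that assignment is forced.
Slot 5 can only be covered by Jensen, so that assignment is forced.
Slot 10 can only be covered by Rivera, so that assignment is forced.
Picking the cheapest available lifeguard for each shift independently would cost €313, but that ignores the shift limits.
An optimal schedule: Slot 1→Jensen+Pham, Slot 2→Olsen, Slot 3→Rivera, Slot 4→Marcus, Slot 5→Jensen, Slot 6→Pham, Slot 7→Marcus, Slot 8→Costa, Slot 9→Marcus, Slot 10→Rivera.
Total: 18 + 43 + 68 + 28 + 38 + 18 + 43 + 38 + 58 + 38 + 28 = €418.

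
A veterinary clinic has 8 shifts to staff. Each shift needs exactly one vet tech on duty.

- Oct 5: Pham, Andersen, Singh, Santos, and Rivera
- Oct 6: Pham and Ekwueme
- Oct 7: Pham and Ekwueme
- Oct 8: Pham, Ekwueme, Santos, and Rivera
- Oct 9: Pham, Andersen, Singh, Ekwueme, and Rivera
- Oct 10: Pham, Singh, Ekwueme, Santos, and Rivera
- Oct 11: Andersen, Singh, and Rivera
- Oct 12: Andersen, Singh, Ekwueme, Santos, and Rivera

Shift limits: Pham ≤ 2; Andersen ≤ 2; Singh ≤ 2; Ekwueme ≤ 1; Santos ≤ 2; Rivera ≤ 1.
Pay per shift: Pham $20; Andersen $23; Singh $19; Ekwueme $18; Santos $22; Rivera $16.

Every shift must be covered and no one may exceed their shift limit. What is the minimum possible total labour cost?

$156

Picking the cheapest available vet tech for each shift independently would cost $132, but that ignores the shift limits.
An optimal schedule: Oct 5→Singh, Oct 6→Ekwueme, Oct 7→Pham, Oct 8→Pham, Oct 9→Singh, Oct 10→Santos, Oct 11→Rivera, Oct 12→Santos.
Total: 19 + 18 + 20 + 20 + 19 + 22 + 16 + 22 = $156.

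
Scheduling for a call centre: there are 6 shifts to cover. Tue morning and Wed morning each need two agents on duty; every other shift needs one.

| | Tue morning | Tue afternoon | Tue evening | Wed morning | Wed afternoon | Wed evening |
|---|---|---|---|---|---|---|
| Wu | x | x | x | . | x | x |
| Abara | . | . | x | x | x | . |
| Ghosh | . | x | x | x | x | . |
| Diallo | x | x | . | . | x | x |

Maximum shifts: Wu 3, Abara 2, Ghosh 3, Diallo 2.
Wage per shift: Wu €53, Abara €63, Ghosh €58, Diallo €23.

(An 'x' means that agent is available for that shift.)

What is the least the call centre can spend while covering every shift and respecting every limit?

Tue morning can only be covered by Wu and Diallo, so that assignment is forced.
Wed morning can only be covered by Abara and Ghosh, so that assignment is forced.
Picking the cheapest available agent for each shift independently would cost €319, but that ignores the shift limits.
An optimal schedule: Tue morning→Diallo+Wu, Tue afternoon→Wu, Tue evening→Wu, Wed morning→Ghosh+Abara, Wed afternoon→Ghosh, Wed evening→Diallo.
Total: 23 + 53 + 53 + 53 + 58 + 63 + 58 + 23 = €384.

€384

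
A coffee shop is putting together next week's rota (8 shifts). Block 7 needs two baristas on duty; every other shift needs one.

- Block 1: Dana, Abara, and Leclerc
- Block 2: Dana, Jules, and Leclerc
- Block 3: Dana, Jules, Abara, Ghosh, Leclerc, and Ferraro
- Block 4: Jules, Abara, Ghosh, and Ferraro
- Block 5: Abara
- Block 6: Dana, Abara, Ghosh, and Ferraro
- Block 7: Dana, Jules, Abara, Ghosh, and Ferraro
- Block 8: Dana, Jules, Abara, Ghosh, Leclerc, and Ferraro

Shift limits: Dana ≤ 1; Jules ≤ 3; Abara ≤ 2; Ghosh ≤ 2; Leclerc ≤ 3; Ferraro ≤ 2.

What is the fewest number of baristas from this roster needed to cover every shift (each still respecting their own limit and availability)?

4

9 slots to fill and no one can take more than 3, so at least ⌈9/3⌉ = 3 baristas are needed.
Any 3 baristas together have capacity at most 3+3+2 = 8 < 9 slots, so 3 can never suffice.
Dana, Jules, Abara, and Leclerc alone can cover everything: Block 1→Leclerc, Block 2→Jules, Block 3→Leclerc, Block 4→Jules, Block 5→Abara, Block 6→Dana, Block 7→Jules+Abara, Block 8→Leclerc.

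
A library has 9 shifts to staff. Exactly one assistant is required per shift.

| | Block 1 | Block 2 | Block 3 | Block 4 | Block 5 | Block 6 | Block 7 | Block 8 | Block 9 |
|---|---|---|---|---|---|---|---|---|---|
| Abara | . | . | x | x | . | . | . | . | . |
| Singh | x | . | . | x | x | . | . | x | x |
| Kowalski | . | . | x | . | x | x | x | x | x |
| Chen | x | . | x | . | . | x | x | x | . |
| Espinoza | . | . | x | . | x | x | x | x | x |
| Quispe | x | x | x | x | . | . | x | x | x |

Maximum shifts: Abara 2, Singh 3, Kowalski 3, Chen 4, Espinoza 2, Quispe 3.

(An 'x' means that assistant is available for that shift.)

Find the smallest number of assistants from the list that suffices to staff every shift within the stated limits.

3

9 slots to fill and no one can take more than 4, so at least ⌈9/4⌉ = 3 assistants are needed.
Singh, Kowalski, and Quispe alone can cover everything: Block 1→Singh, Block 2→Quispe, Block 3→Kowalski, Block 4→Singh, Block 5→Singh, Block 6→Kowalski, Block 7→Kowalski, Block 8→Quispe, Block 9→Quispe.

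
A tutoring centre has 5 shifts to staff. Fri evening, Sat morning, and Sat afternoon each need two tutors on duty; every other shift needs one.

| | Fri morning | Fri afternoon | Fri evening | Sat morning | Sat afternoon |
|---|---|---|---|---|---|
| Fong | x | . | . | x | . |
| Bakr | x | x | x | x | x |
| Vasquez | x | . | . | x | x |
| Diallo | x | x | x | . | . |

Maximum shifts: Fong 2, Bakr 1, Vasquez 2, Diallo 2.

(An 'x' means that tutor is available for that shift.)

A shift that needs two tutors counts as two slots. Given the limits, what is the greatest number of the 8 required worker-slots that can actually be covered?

7

Total capacity across all tutors is 2+1+2+2 = 7, and 8 slots are needed, so at most 7 can be filled.
An assignment achieving 7: Fri morning→Fong, Fri afternoon→Diallo, Fri evening→Bakr+Diallo, Sat morning→Fong+Vasquez, Sat afternoon→Vasquez.
Loads: Fong 2/2, Bakr 1/1, Vasquez 2/2, Diallo 2/2.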